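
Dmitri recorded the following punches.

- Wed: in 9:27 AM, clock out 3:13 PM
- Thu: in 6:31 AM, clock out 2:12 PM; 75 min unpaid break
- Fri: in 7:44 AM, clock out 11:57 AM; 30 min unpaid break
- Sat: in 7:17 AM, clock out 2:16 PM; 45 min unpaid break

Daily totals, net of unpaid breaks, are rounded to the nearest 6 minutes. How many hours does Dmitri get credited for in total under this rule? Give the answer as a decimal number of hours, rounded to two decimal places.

22.10 hours

Wed: 9:27 AM–3:13 PM = 5 h 46 min → rounds to 5 h 48 min
Thu: 6:31 AM–2:12 PM = 7 h 41 min − 75 min = 6 h 26 min → rounds to 6 h 24 min
Fri: 7:44 AM–11:57 AM = 4 h 13 min − 30 min = 3 h 43 min → rounds to 3 h 42 min
Sat: 7:17 AM–2:16 PM = 6 h 59 min − 45 min = 6 h 14 min → rounds to 6 h 12 min
Total credited: 22 h 6 min.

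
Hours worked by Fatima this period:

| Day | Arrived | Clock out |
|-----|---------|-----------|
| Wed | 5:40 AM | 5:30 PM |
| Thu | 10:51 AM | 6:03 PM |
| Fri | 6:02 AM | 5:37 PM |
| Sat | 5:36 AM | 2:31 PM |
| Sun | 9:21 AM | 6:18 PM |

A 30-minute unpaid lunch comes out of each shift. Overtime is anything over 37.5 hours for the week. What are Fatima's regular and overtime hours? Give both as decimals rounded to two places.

Wed: 5:40 AM–5:30 PM = 11 h 50 min; less 30 min break → 11 h 20 min
Thu: 10:51 AM–6:03 PM = 7 h 12 min; less 30 min break → 6 h 42 min
Fri: 6:02 AM–5:37 PM = 11 h 35 min; less 30 min break → 11 h 5 min
Sat: 5:36 AM–2:31 PM = 8 h 55 min; less 30 min break → 8 h 25 min
Sun: 9:21 AM–6:18 PM = 8 h 57 min; less 30 min break → 8 h 27 min
Total worked: 45 h 59 min = 45.98 h.
Threshold 37.5 h → overtime 8 h 29 min, regular 37 h 30 min.

Regular 37.50 hours, overtime 8.48 hours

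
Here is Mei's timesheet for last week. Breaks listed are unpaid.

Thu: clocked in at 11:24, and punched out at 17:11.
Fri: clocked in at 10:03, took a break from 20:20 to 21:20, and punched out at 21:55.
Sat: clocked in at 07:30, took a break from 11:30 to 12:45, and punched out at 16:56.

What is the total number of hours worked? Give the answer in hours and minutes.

24 h 50 min

Thu: 11:24–17:11 = 5 h 47 min
Fri: 10:03–21:55 = 11 h 52 min; less 60 min break → 10 h 52 min
Sat: 07:30–16:56 = 9 h 26 min; less 75 min break → 8 h 11 min
Total: 5 h 47 min + 10 h 52 min + 8 h 11 min = 24 h 50 min.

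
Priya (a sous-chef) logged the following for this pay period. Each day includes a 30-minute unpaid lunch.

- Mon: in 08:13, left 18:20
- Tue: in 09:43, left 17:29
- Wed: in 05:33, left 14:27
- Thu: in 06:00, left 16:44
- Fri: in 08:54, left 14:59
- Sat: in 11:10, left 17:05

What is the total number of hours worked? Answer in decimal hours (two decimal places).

46.52 hours

Mon: 08:13–18:20 = 10 h 7 min; less 30 min break → 9 h 37 min
Tue: 09:43–17:29 = 7 h 46 min; less 30 min break → 7 h 16 min
Wed: 05:33–14:27 = 8 h 54 min; less 30 min break → 8 h 24 min
Thu: 06:00–16:44 = 10 h 44 min; less 30 min break → 10 h 14 min
Fri: 08:54–14:59 = 6 h 5 min; less 30 min break → 5 h 35 min
Sat: 11:10–17:05 = 5 h 55 min; less 30 min break → 5 h 25 min
Total: 9 h 37 min + 7 h 16 min + 8 h 24 min + 10 h 14 min + 5 h 35 min + 5 h 25 min = 46 h 31 min.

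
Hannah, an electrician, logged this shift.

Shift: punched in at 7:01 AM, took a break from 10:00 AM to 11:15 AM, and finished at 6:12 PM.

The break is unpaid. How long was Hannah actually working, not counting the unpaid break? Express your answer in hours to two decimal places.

9.93 hours

Shift: 7:01 AM–6:12 PM = 11 h 11 min; less 75 min break → 9 h 56 min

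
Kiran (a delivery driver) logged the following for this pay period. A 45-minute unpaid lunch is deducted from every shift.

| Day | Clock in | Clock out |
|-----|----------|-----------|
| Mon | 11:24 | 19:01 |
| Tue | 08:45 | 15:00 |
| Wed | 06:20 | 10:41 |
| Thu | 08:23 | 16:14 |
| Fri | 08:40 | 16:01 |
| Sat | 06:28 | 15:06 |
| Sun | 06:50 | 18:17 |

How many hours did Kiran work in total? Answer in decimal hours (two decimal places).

48.25 hours

Mon: 11:24–19:01 = 7 h 37 min; less 45 min break → 6 h 52 min
Tue: 08:45–15:00 = 6 h 15 min; less 45 min break → 5 h 30 min
Wed: 06:20–10:41 = 4 h 21 min; less 45 min break → 3 h 36 min
Thu: 08:23–16:14 = 7 h 51 min; less 45 min break → 7 h 6 min
Fri: 08:40–16:01 = 7 h 21 min; less 45 min break → 6 h 36 min
Sat: 06:28–15:06 = 8 h 38 min; less 45 min break → 7 h 53 min
Sun: 06:50–18:17 = 11 h 27 min; less 45 min break → 10 h 42 min
Total: 6 h 52 min + 5 h 30 min + 3 h 36 min + 7 h 6 min + 6 h 36 min + 7 h 53 min + 10 h 42 min = 48 h 15 min.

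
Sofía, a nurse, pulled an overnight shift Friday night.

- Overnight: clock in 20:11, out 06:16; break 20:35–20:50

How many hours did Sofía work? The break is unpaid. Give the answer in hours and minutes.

9 h 50 min

Overnight: 20:11 → midnight = 3 h 49 min; midnight → 06:16 = 6 h 16 min; span 10 h 5 min; less 15 min break → 9 h 50 min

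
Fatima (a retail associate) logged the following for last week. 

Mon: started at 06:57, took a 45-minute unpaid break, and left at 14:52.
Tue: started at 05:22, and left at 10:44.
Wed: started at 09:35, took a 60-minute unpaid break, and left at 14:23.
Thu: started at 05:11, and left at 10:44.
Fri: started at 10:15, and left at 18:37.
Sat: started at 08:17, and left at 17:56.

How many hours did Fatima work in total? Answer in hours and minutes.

Mon: 06:57–14:52 = 7 h 55 min; less 45 min break → 7 h 10 min
Tue: 05:22–10:44 = 5 h 22 min
Wed: 09:35–14:23 = 4 h 48 min; less 60 min break → 3 h 48 min
Thu: 05:11–10:44 = 5 h 33 min
Fri: 10:15–18:37 = 8 h 22 min
Sat: 08:17–17:56 = 9 h 39 min
Total: 7 h 10 min + 5 h 22 min + 3 h 48 min + 5 h 33 min + 8 h 22 min + 9 h 39 min = 39 h 54 min.

39 h 54 min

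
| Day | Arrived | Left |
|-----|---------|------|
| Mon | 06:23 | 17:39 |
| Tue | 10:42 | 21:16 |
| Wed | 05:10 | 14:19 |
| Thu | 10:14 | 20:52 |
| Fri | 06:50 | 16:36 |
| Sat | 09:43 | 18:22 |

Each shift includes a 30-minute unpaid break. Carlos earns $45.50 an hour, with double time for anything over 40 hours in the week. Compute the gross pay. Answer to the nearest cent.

$3370.03

Mon: 06:23–17:39 = 11 h 16 min; less 30 min break → 10 h 46 min
Tue: 10:42–21:16 = 10 h 34 min; less 30 min break → 10 h 4 min
Wed: 05:10–14:19 = 9 h 9 min; less 30 min break → 8 h 39 min
Thu: 10:14–20:52 = 10 h 38 min; less 30 min break → 10 h 8 min
Fri: 06:50–16:36 = 9 h 46 min; less 30 min break → 9 h 16 min
Sat: 09:43–18:22 = 8 h 39 min; less 30 min break → 8 h 9 min
Total worked: 57 h 2 min = 3422 min.
Regular 40 h 0 min = 2400 min at $45.50/h; overtime 17 h 2 min = 1022 min at $91.00/h.
Pay = (2400 × $45.50 + 1022 × $91.00) ÷ 60 = $3370.03.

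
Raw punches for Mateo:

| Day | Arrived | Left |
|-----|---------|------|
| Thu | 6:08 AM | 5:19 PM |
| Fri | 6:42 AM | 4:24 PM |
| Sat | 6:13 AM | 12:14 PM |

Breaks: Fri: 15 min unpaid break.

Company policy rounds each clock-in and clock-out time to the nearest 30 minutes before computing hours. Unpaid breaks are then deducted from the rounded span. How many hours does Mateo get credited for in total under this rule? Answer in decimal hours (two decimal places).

Thu: in 6:08 AM→6:00 AM, out 5:19 PM→5:30 PM; 11 h 30 min
Fri: in 6:42 AM→6:30 AM, out 4:24 PM→4:30 PM; 10 h 0 min − 15 min = 9 h 45 min
Sat: in 6:13 AM→6:00 AM, out 12:14 PM→12:00 PM; 6 h 0 min
Total credited: 27 h 15 min.

27.25 hours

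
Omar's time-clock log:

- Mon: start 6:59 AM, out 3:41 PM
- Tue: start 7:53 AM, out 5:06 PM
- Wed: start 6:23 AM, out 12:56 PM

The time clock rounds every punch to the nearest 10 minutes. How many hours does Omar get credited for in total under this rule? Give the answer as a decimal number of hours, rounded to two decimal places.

24.67 hours

Mon: in 6:59 AM→7:00 AM, out 3:41 PM→3:40 PM; 8 h 40 min
Tue: in 7:53 AM→7:50 AM, out 5:06 PM→5:10 PM; 9 h 20 min
Wed: in 6:23 AM→6:20 AM, out 12:56 PM→1:00 PM; 6 h 40 min
Total credited: 24 h 40 min.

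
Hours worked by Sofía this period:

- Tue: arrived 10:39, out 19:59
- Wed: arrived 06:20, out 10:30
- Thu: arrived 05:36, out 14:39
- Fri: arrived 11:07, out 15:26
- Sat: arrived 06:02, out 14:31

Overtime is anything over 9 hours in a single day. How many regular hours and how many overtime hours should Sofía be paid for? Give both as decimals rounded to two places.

Tue: 10:39–19:59 = 9 h 20 min
Wed: 06:20–10:30 = 4 h 10 min
Thu: 05:36–14:39 = 9 h 3 min
Fri: 11:07–15:26 = 4 h 19 min
Sat: 06:02–14:31 = 8 h 29 min
Tue reg 9 h 0 min / OT 0 h 20 min; Wed reg 4 h 10 min / OT 0 h 0 min; Thu reg 9 h 0 min / OT 0 h 3 min; Fri reg 4 h 19 min / OT 0 h 0 min; Sat reg 8 h 29 min / OT 0 h 0 min.
Totals: regular 34 h 58 min, overtime 0 h 23 min.

Regular 34.97 hours, overtime 0.38 hours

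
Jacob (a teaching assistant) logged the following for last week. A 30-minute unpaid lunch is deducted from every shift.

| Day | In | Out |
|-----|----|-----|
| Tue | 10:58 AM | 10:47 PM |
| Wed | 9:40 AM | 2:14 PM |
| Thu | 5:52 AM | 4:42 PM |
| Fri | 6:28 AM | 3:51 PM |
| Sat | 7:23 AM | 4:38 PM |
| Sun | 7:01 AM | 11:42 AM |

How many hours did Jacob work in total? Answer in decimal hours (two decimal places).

Tue: 10:58 AM–10:47 PM = 11 h 49 min; less 30 min break → 11 h 19 min
Wed: 9:40 AM–2:14 PM = 4 h 34 min; less 30 min break → 4 h 4 min
Thu: 5:52 AM–4:42 PM = 10 h 50 min; less 30 min break → 10 h 20 min
Fri: 6:28 AM–3:51 PM = 9 h 23 min; less 30 min break → 8 h 53 min
Sat: 7:23 AM–4:38 PM = 9 h 15 min; less 30 min break → 8 h 45 min
Sun: 7:01 AM–11:42 AM = 4 h 41 min; less 30 min break → 4 h 11 min
Total: 11 h 19 min + 4 h 4 min + 10 h 20 min + 8 h 53 min + 8 h 45 min + 4 h 11 min = 47 h 32 min.

47.53 hours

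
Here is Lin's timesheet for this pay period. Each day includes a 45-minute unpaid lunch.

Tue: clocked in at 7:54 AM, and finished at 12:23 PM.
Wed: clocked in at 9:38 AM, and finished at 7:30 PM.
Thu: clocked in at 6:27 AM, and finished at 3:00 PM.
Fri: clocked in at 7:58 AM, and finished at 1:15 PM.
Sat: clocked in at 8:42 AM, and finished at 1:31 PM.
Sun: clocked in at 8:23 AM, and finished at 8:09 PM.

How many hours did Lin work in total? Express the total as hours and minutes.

40 h 16 min

Tue: 7:54 AM–12:23 PM = 4 h 29 min; less 45 min break → 3 h 44 min
Wed: 9:38 AM–7:30 PM = 9 h 52 min; less 45 min break → 9 h 7 min
Thu: 6:27 AM–3:00 PM = 8 h 33 min; less 45 min break → 7 h 48 min
Fri: 7:58 AM–1:15 PM = 5 h 17 min; less 45 min break → 4 h 32 min
Sat: 8:42 AM–1:31 PM = 4 h 49 min; less 45 min break → 4 h 4 min
Sun: 8:23 AM–8:09 PM = 11 h 46 min; less 45 min break → 11 h 1 min
Total: 3 h 44 min + 9 h 7 min + 7 h 48 min + 4 h 32 min + 4 h 4 min + 11 h 1 min = 40 h 16 min.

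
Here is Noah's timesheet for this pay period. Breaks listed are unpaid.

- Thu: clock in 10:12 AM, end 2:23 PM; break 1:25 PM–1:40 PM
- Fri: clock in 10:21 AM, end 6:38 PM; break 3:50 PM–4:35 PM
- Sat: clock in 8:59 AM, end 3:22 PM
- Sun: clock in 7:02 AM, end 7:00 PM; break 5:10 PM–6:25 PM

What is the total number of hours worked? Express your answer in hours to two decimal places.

28.57 hours

Thu: 10:12 AM–2:23 PM = 4 h 11 min; less 15 min break → 3 h 56 min
Fri: 10:21 AM–6:38 PM = 8 h 17 min; less 45 min break → 7 h 32 min
Sat: 8:59 AM–3:22 PM = 6 h 23 min
Sun: 7:02 AM–7:00 PM = 11 h 58 min; less 75 min break → 10 h 43 min
Total: 3 h 56 min + 7 h 32 min + 6 h 23 min + 10 h 43 min = 28 h 34 min.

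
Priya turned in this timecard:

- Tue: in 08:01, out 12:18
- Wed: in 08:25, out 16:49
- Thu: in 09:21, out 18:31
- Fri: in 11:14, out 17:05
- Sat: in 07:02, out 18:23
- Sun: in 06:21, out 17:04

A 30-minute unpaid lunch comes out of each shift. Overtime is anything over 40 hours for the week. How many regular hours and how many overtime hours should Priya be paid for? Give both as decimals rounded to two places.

Tue: 08:01–12:18 = 4 h 17 min; less 30 min break → 3 h 47 min
Wed: 08:25–16:49 = 8 h 24 min; less 30 min break → 7 h 54 min
Thu: 09:21–18:31 = 9 h 10 min; less 30 min break → 8 h 40 min
Fri: 11:14–17:05 = 5 h 51 min; less 30 min break → 5 h 21 min
Sat: 07:02–18:23 = 11 h 21 min; less 30 min break → 10 h 51 min
Sun: 06:21–17:04 = 10 h 43 min; less 30 min break → 10 h 13 min
Total worked: 46 h 46 min = 46.77 h.
Threshold 40 h → overtime 6 h 46 min, regular 40 h 0 min.

Regular 40.00 hours, overtime 6.77 hours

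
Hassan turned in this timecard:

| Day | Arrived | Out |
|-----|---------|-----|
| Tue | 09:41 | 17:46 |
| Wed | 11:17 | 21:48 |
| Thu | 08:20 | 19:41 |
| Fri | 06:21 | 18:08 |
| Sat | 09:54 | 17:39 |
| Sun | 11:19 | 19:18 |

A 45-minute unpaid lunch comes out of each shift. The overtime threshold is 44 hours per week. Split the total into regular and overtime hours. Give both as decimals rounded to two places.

Tue: 09:41–17:46 = 8 h 5 min; less 45 min break → 7 h 20 min
Wed: 11:17–21:48 = 10 h 31 min; less 45 min break → 9 h 46 min
Thu: 08:20–19:41 = 11 h 21 min; less 45 min break → 10 h 36 min
Fri: 06:21–18:08 = 11 h 47 min; less 45 min break → 11 h 2 min
Sat: 09:54–17:39 = 7 h 45 min; less 45 min break → 7 h 0 min
Sun: 11:19–19:18 = 7 h 59 min; less 45 min break → 7 h 14 min
Total worked: 52 h 58 min = 52.97 h.
Threshold 44 h → overtime 8 h 58 min, regular 44 h 0 min.

Regular 44.00 hours, overtime 8.97 hours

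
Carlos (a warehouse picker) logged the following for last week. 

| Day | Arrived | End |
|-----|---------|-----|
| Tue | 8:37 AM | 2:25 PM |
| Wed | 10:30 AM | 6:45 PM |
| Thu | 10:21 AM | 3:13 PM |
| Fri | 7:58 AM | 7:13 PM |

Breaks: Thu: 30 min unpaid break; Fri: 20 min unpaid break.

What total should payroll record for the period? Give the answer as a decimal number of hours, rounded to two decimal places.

Tue: 8:37 AM–2:25 PM = 5 h 48 min
Wed: 10:30 AM–6:45 PM = 8 h 15 min
Thu: 10:21 AM–3:13 PM = 4 h 52 min; less 30 min break → 4 h 22 min
Fri: 7:58 AM–7:13 PM = 11 h 15 min; less 20 min break → 10 h 55 min
Total: 5 h 48 min + 8 h 15 min + 4 h 22 min + 10 h 55 min = 29 h 20 min.

29.33 hours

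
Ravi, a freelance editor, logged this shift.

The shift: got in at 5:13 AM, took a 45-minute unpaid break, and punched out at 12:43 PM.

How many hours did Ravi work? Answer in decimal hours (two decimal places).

The shift: 5:13 AM–12:43 PM = 7 h 30 min; less 45 min break → 6 h 45 min

6.75 hours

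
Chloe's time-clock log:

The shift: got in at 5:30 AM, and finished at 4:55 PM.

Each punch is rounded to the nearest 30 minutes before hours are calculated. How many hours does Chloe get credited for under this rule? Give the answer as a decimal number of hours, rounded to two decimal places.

11.50 hours

The shift: in 5:30 AM→5:30 AM, out 4:55 PM→5:00 PM; 11 h 30 min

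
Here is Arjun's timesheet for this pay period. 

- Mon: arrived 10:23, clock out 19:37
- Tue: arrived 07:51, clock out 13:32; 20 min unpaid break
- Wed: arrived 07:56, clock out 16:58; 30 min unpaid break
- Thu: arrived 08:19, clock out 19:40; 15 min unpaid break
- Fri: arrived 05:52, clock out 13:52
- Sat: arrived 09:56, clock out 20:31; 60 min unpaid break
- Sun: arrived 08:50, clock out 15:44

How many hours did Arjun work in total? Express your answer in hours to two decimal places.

Mon: 10:23–19:37 = 9 h 14 min
Tue: 07:51–13:32 = 5 h 41 min; less 20 min break → 5 h 21 min
Wed: 07:56–16:58 = 9 h 2 min; less 30 min break → 8 h 32 min
Thu: 08:19–19:40 = 11 h 21 min; less 15 min break → 11 h 6 min
Fri: 05:52–13:52 = 8 h 0 min
Sat: 09:56–20:31 = 10 h 35 min; less 60 min break → 9 h 35 min
Sun: 08:50–15:44 = 6 h 54 min
Total: 9 h 14 min + 5 h 21 min + 8 h 32 min + 11 h 6 min + 8 h 0 min + 9 h 35 min + 6 h 54 min = 58 h 42 min.

58.70 hours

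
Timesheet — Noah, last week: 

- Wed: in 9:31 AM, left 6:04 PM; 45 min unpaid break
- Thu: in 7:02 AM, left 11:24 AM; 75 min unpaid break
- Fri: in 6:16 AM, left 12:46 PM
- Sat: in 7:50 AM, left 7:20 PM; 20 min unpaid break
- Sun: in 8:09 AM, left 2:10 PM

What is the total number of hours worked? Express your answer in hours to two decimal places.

Wed: 9:31 AM–6:04 PM = 8 h 33 min; less 45 min break → 7 h 48 min
Thu: 7:02 AM–11:24 AM = 4 h 22 min; less 75 min break → 3 h 7 min
Fri: 6:16 AM–12:46 PM = 6 h 30 min
Sat: 7:50 AM–7:20 PM = 11 h 30 min; less 20 min break → 11 h 10 min
Sun: 8:09 AM–2:10 PM = 6 h 1 min
Total: 7 h 48 min + 3 h 7 min + 6 h 30 min + 11 h 10 min + 6 h 1 min = 34 h 36 min.

34.60 hours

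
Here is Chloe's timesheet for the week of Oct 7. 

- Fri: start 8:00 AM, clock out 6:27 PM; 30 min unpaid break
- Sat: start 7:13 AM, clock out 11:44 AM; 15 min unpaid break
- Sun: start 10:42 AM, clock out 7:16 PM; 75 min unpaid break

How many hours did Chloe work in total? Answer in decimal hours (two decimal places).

Fri: 8:00 AM–6:27 PM = 10 h 27 min; less 30 min break → 9 h 57 min
Sat: 7:13 AM–11:44 AM = 4 h 31 min; less 15 min break → 4 h 16 min
Sun: 10:42 AM–7:16 PM = 8 h 34 min; less 75 min break → 7 h 19 min
Total: 9 h 57 min + 4 h 16 min + 7 h 19 min = 21 h 32 min.

21.53 hours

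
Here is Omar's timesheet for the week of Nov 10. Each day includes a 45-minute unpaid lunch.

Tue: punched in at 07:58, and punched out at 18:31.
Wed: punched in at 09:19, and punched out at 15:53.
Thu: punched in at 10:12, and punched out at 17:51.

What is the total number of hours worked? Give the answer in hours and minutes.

22 h 31 min

Tue: 07:58–18:31 = 10 h 33 min; less 45 min break → 9 h 48 min
Wed: 09:19–15:53 = 6 h 34 min; less 45 min break → 5 h 49 min
Thu: 10:12–17:51 = 7 h 39 min; less 45 min break → 6 h 54 min
Total: 9 h 48 min + 5 h 49 min + 6 h 54 min = 22 h 31 min.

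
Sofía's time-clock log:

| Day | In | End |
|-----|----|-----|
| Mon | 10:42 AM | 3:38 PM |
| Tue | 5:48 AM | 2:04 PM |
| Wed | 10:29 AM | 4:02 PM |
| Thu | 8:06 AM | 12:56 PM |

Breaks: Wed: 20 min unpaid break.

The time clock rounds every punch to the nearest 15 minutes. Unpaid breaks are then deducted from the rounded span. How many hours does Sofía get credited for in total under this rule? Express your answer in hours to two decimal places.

23.42 hours

Mon: in 10:42 AM→10:45 AM, out 3:38 PM→3:45 PM; 5 h 0 min
Tue: in 5:48 AM→5:45 AM, out 2:04 PM→2:00 PM; 8 h 15 min
Wed: in 10:29 AM→10:30 AM, out 4:02 PM→4:00 PM; 5 h 30 min − 20 min = 5 h 10 min
Thu: in 8:06 AM→8:00 AM, out 12:56 PM→1:00 PM; 5 h 0 min
Total credited: 23 h 25 min.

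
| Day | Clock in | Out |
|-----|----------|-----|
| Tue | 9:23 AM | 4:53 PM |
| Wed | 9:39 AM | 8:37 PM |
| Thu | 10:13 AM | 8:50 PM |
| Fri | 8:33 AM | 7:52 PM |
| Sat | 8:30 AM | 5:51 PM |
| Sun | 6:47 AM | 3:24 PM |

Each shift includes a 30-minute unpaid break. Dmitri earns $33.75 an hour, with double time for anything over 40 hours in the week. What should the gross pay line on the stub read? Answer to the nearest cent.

Tue: 9:23 AM–4:53 PM = 7 h 30 min; less 30 min break → 7 h 0 min
Wed: 9:39 AM–8:37 PM = 10 h 58 min; less 30 min break → 10 h 28 min
Thu: 10:13 AM–8:50 PM = 10 h 37 min; less 30 min break → 10 h 7 min
Fri: 8:33 AM–7:52 PM = 11 h 19 min; less 30 min break → 10 h 49 min
Sat: 8:30 AM–5:51 PM = 9 h 21 min; less 30 min break → 8 h 51 min
Sun: 6:47 AM–3:24 PM = 8 h 37 min; less 30 min break → 8 h 7 min
Total worked: 55 h 22 min = 3322 min.
Regular 40 h 0 min = 2400 min at $33.75/h; overtime 15 h 22 min = 922 min at $67.50/h.
Pay = (2400 × $33.75 + 922 × $67.50) ÷ 60 = $2387.25.

$2387.25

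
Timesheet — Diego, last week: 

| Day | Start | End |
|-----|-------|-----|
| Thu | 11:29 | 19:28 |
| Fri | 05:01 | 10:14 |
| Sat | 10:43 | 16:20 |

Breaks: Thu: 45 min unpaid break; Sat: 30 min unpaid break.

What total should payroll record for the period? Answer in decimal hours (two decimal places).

17.57 hours

Thu: 11:29–19:28 = 7 h 59 min; less 45 min break → 7 h 14 min
Fri: 05:01–10:14 = 5 h 13 min
Sat: 10:43–16:20 = 5 h 37 min; less 30 min break → 5 h 7 min
Total: 7 h 14 min + 5 h 13 min + 5 h 7 min = 17 h 34 min.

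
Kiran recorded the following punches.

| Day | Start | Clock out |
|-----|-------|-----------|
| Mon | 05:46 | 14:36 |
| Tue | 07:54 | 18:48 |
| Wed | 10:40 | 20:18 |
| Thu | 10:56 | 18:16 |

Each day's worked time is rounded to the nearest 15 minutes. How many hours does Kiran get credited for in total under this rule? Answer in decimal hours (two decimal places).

36.75 hours

Mon: 05:46–14:36 = 8 h 50 min → rounds to 8 h 45 min
Tue: 07:54–18:48 = 10 h 54 min → rounds to 11 h 0 min
Wed: 10:40–20:18 = 9 h 38 min → rounds to 9 h 45 min
Thu: 10:56–18:16 = 7 h 20 min → rounds to 7 h 15 min
Total credited: 36 h 45 min.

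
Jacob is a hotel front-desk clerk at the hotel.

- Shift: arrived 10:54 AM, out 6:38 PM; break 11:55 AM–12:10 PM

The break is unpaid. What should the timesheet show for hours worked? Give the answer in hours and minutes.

Shift: 10:54 AM–6:38 PM = 7 h 44 min; less 15 min break → 7 h 29 min

7 h 29 min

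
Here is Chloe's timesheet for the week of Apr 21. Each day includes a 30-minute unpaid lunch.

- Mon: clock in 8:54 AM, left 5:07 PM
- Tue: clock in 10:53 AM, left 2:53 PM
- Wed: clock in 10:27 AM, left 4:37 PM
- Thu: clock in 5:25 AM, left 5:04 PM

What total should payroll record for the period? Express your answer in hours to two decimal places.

Mon: 8:54 AM–5:07 PM = 8 h 13 min; less 30 min break → 7 h 43 min
Tue: 10:53 AM–2:53 PM = 4 h 0 min; less 30 min break → 3 h 30 min
Wed: 10:27 AM–4:37 PM = 6 h 10 min; less 30 min break → 5 h 40 min
Thu: 5:25 AM–5:04 PM = 11 h 39 min; less 30 min break → 11 h 9 min
Total: 7 h 43 min + 3 h 30 min + 5 h 40 min + 11 h 9 min = 28 h 2 min.

28.03 hours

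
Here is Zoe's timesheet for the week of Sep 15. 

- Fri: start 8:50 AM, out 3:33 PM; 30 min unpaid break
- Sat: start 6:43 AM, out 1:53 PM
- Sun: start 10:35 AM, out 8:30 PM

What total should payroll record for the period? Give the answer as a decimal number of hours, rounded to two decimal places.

Fri: 8:50 AM–3:33 PM = 6 h 43 min; less 30 min break → 6 h 13 min
Sat: 6:43 AM–1:53 PM = 7 h 10 min
Sun: 10:35 AM–8:30 PM = 9 h 55 min
Total: 6 h 13 min + 7 h 10 min + 9 h 55 min = 23 h 18 min.

23.30 hours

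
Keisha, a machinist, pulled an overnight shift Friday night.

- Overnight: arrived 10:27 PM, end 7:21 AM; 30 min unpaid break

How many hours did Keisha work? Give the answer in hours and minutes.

Overnight: 10:27 PM → midnight = 1 h 33 min; midnight → 7:21 AM = 7 h 21 min; span 8 h 54 min; less 30 min break → 8 h 24 min

8 h 24 min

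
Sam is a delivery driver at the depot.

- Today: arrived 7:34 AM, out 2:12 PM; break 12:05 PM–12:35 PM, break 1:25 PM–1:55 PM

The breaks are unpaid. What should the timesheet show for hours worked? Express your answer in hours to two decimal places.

Today: 7:34 AM–2:12 PM = 6 h 38 min; less 60 min break → 5 h 38 min

5.63 hours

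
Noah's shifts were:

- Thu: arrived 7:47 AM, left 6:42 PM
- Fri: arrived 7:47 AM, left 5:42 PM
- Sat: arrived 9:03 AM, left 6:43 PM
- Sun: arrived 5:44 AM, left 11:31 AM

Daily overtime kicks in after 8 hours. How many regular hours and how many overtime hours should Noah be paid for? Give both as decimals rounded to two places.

Regular 29.78 hours, overtime 6.50 hours

Thu: 7:47 AM–6:42 PM = 10 h 55 min
Fri: 7:47 AM–5:42 PM = 9 h 55 min
Sat: 9:03 AM–6:43 PM = 9 h 40 min
Sun: 5:44 AM–11:31 AM = 5 h 47 min
Thu reg 8 h 0 min / OT 2 h 55 min; Fri reg 8 h 0 min / OT 1 h 55 min; Sat reg 8 h 0 min / OT 1 h 40 min; Sun reg 5 h 47 min / OT 0 h 0 min.
Totals: regular 29 h 47 min, overtime 6 h 30 min.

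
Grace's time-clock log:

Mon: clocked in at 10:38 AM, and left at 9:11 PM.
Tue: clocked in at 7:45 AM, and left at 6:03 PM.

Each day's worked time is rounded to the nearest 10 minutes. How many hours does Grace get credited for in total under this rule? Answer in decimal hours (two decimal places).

20.83 hours

Mon: 10:38 AM–9:11 PM = 10 h 33 min → rounds to 10 h 30 min
Tue: 7:45 AM–6:03 PM = 10 h 18 min → rounds to 10 h 20 min
Total credited: 20 h 50 min.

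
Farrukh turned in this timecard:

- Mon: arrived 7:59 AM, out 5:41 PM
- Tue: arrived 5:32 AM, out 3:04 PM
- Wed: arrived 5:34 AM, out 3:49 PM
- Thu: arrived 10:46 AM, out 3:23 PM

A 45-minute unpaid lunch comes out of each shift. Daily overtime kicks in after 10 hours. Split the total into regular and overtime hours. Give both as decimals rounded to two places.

Regular 31.10 hours, overtime 0.00 hours

Mon: 7:59 AM–5:41 PM = 9 h 42 min; less 45 min break → 8 h 57 min
Tue: 5:32 AM–3:04 PM = 9 h 32 min; less 45 min break → 8 h 47 min
Wed: 5:34 AM–3:49 PM = 10 h 15 min; less 45 min break → 9 h 30 min
Thu: 10:46 AM–3:23 PM = 4 h 37 min; less 45 min break → 3 h 52 min
Mon reg 8 h 57 min / OT 0 h 0 min; Tue reg 8 h 47 min / OT 0 h 0 min; Wed reg 9 h 30 min / OT 0 h 0 min; Thu reg 3 h 52 min / OT 0 h 0 min.
Totals: regular 31 h 6 min, overtime 0 h 0 min.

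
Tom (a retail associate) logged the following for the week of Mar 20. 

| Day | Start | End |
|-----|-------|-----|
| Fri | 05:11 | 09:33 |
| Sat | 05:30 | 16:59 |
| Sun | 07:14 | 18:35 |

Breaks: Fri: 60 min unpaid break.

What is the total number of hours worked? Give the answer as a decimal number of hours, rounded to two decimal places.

26.20 hours

Fri: 05:11–09:33 = 4 h 22 min; less 60 min break → 3 h 22 min
Sat: 05:30–16:59 = 11 h 29 min
Sun: 07:14–18:35 = 11 h 21 min
Total: 3 h 22 min + 11 h 29 min + 11 h 21 min = 26 h 12 min.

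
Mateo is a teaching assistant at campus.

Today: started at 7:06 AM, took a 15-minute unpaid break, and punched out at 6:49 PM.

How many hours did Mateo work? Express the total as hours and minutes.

11 h 28 min

Today: 7:06 AM–6:49 PM = 11 h 43 min; less 15 min break → 11 h 28 min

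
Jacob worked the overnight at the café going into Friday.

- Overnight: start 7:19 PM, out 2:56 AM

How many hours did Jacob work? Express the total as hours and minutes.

Overnight: 7:19 PM → midnight = 4 h 41 min; midnight → 2:56 AM = 2 h 56 min; span 7 h 37 min

7 h 37 min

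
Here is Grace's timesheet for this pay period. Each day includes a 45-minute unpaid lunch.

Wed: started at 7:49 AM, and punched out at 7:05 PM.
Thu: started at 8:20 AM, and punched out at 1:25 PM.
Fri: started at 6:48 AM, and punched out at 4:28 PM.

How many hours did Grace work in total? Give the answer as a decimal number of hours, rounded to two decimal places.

Wed: 7:49 AM–7:05 PM = 11 h 16 min; less 45 min break → 10 h 31 min
Thu: 8:20 AM–1:25 PM = 5 h 5 min; less 45 min break → 4 h 20 min
Fri: 6:48 AM–4:28 PM = 9 h 40 min; less 45 min break → 8 h 55 min
Total: 10 h 31 min + 4 h 20 min + 8 h 55 min = 23 h 46 min.

23.77 hours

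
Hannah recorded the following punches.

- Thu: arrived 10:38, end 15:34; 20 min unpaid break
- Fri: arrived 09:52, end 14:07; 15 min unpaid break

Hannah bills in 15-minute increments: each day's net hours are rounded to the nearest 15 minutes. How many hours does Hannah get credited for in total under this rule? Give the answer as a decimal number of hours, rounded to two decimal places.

Thu: 10:38–15:34 = 4 h 56 min − 20 min = 4 h 36 min → rounds to 4 h 30 min
Fri: 09:52–14:07 = 4 h 15 min − 15 min = 4 h 0 min → rounds to 4 h 0 min
Total credited: 8 h 30 min.

8.50 hours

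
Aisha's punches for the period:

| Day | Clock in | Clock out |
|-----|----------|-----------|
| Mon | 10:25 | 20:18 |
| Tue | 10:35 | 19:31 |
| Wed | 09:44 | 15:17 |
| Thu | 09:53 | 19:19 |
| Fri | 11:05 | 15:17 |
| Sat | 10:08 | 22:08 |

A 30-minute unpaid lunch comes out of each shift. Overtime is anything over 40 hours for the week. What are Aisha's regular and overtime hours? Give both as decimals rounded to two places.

Mon: 10:25–20:18 = 9 h 53 min; less 30 min break → 9 h 23 min
Tue: 10:35–19:31 = 8 h 56 min; less 30 min break → 8 h 26 min
Wed: 09:44–15:17 = 5 h 33 min; less 30 min break → 5 h 3 min
Thu: 09:53–19:19 = 9 h 26 min; less 30 min break → 8 h 56 min
Fri: 11:05–15:17 = 4 h 12 min; less 30 min break → 3 h 42 min
Sat: 10:08–22:08 = 12 h 0 min; less 30 min break → 11 h 30 min
Total worked: 47 h 0 min = 47.00 h.
Threshold 40 h → overtime 7 h 0 min, regular 40 h 0 min.

Regular 40.00 hours, overtime 7.00 hours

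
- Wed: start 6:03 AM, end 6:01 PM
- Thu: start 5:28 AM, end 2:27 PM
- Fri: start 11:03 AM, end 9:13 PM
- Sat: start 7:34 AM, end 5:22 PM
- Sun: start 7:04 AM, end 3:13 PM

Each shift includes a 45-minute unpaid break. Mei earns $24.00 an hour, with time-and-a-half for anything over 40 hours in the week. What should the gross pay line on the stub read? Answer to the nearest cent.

$1151.40

Wed: 6:03 AM–6:01 PM = 11 h 58 min; less 45 min break → 11 h 13 min
Thu: 5:28 AM–2:27 PM = 8 h 59 min; less 45 min break → 8 h 14 min
Fri: 11:03 AM–9:13 PM = 10 h 10 min; less 45 min break → 9 h 25 min
Sat: 7:34 AM–5:22 PM = 9 h 48 min; less 45 min break → 9 h 3 min
Sun: 7:04 AM–3:13 PM = 8 h 9 min; less 45 min break → 7 h 24 min
Total worked: 45 h 19 min = 2719 min.
Regular 40 h 0 min = 2400 min at $24.00/h; overtime 5 h 19 min = 319 min at $36.00/h.
Pay = (2400 × $24.00 + 319 × $36.00) ÷ 60 = $1151.40.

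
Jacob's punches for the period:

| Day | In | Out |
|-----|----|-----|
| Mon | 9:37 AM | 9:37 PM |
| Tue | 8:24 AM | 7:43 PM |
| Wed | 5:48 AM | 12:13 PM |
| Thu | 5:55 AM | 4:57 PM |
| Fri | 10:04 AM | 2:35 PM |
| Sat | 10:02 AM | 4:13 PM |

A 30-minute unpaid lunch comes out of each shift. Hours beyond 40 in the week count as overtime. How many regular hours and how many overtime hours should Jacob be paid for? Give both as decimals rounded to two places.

Regular 40.00 hours, overtime 8.47 hours

Mon: 9:37 AM–9:37 PM = 12 h 0 min; less 30 min break → 11 h 30 min
Tue: 8:24 AM–7:43 PM = 11 h 19 min; less 30 min break → 10 h 49 min
Wed: 5:48 AM–12:13 PM = 6 h 25 min; less 30 min break → 5 h 55 min
Thu: 5:55 AM–4:57 PM = 11 h 2 min; less 30 min break → 10 h 32 min
Fri: 10:04 AM–2:35 PM = 4 h 31 min; less 30 min break → 4 h 1 min
Sat: 10:02 AM–4:13 PM = 6 h 11 min; less 30 min break → 5 h 41 min
Total worked: 48 h 28 min = 48.47 h.
Threshold 40 h → overtime 8 h 28 min, regular 40 h 0 min.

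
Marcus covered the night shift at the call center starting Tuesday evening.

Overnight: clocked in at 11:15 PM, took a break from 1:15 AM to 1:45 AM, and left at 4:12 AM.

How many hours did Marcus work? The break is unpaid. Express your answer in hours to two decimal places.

Overnight: 11:15 PM → midnight = 0 h 45 min; midnight → 4:12 AM = 4 h 12 min; span 4 h 57 min; less 30 min break → 4 h 27 min

4.45 hours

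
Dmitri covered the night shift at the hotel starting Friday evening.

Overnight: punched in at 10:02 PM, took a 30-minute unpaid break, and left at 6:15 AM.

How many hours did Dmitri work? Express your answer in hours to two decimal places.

7.72 hours

Overnight: 10:02 PM → midnight = 1 h 58 min; midnight → 6:15 AM = 6 h 15 min; span 8 h 13 min; less 30 min break → 7 h 43 min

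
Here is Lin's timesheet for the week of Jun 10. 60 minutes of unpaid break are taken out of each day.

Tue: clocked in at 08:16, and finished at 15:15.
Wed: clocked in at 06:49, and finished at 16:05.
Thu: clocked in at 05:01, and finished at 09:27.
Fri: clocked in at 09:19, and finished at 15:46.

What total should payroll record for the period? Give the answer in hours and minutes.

Tue: 08:16–15:15 = 6 h 59 min; less 60 min break → 5 h 59 min
Wed: 06:49–16:05 = 9 h 16 min; less 60 min break → 8 h 16 min
Thu: 05:01–09:27 = 4 h 26 min; less 60 min break → 3 h 26 min
Fri: 09:19–15:46 = 6 h 27 min; less 60 min break → 5 h 27 min
Total: 5 h 59 min + 8 h 16 min + 3 h 26 min + 5 h 27 min = 23 h 8 min.

23 h 8 min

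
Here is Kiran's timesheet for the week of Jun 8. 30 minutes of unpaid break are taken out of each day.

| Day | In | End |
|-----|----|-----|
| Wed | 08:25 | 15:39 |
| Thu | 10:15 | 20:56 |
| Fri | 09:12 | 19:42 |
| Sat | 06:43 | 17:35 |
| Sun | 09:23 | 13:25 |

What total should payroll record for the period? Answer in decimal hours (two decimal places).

Wed: 08:25–15:39 = 7 h 14 min; less 30 min break → 6 h 44 min
Thu: 10:15–20:56 = 10 h 41 min; less 30 min break → 10 h 11 min
Fri: 09:12–19:42 = 10 h 30 min; less 30 min break → 10 h 0 min
Sat: 06:43–17:35 = 10 h 52 min; less 30 min break → 10 h 22 min
Sun: 09:23–13:25 = 4 h 2 min; less 30 min break → 3 h 32 min
Total: 6 h 44 min + 10 h 11 min + 10 h 0 min + 10 h 22 min + 3 h 32 min = 40 h 49 min.

40.82 hours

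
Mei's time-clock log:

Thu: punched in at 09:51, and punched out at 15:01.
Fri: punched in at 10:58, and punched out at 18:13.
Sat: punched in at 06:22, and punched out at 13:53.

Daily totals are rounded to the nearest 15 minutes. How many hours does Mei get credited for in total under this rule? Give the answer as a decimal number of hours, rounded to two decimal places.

20.00 hours

Thu: 09:51–15:01 = 5 h 10 min → rounds to 5 h 15 min
Fri: 10:58–18:13 = 7 h 15 min → rounds to 7 h 15 min
Sat: 06:22–13:53 = 7 h 31 min → rounds to 7 h 30 min
Total credited: 20 h 0 min.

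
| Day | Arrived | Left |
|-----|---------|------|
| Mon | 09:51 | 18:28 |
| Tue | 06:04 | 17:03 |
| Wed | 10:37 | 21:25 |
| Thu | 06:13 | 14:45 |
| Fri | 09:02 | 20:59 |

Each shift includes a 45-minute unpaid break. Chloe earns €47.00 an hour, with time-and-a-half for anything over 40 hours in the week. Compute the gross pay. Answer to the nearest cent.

€2382.90

Mon: 09:51–18:28 = 8 h 37 min; less 45 min break → 7 h 52 min
Tue: 06:04–17:03 = 10 h 59 min; less 45 min break → 10 h 14 min
Wed: 10:37–21:25 = 10 h 48 min; less 45 min break → 10 h 3 min
Thu: 06:13–14:45 = 8 h 32 min; less 45 min break → 7 h 47 min
Fri: 09:02–20:59 = 11 h 57 min; less 45 min break → 11 h 12 min
Total worked: 47 h 8 min = 2828 min.
Regular 40 h 0 min = 2400 min at €47.00/h; overtime 7 h 8 min = 428 min at €70.50/h.
Pay = (2400 × €47.00 + 428 × €70.50) ÷ 60 = €2382.90.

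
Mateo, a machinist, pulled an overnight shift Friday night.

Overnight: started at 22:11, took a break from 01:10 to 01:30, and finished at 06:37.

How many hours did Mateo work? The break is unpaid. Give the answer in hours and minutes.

8 h 6 min

Overnight: 22:11 → midnight = 1 h 49 min; midnight → 06:37 = 6 h 37 min; span 8 h 26 min; less 20 min break → 8 h 6 min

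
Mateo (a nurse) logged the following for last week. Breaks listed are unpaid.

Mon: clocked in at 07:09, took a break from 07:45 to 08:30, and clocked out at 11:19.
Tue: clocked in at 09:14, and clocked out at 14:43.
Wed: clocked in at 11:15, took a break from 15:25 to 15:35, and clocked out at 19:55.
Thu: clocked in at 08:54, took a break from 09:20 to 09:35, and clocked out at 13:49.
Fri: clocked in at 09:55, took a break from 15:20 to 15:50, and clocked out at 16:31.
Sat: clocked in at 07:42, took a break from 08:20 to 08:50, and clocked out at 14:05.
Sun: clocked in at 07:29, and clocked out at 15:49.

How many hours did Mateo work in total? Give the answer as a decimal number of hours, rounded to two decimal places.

42.38 hours

Mon: 07:09–11:19 = 4 h 10 min; less 45 min break → 3 h 25 min
Tue: 09:14–14:43 = 5 h 29 min
Wed: 11:15–19:55 = 8 h 40 min; less 10 min break → 8 h 30 min
Thu: 08:54–13:49 = 4 h 55 min; less 15 min break → 4 h 40 min
Fri: 09:55–16:31 = 6 h 36 min; less 30 min break → 6 h 6 min
Sat: 07:42–14:05 = 6 h 23 min; less 30 min break → 5 h 53 min
Sun: 07:29–15:49 = 8 h 20 min
Total: 3 h 25 min + 5 h 29 min + 8 h 30 min + 4 h 40 min + 6 h 6 min + 5 h 53 min + 8 h 20 min = 42 h 23 min.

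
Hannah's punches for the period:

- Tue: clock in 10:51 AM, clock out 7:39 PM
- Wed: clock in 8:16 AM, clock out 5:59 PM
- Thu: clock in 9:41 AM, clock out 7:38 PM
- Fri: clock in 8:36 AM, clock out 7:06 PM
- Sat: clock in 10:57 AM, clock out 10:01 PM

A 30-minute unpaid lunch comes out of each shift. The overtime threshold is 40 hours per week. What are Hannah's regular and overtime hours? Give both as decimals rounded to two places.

Tue: 10:51 AM–7:39 PM = 8 h 48 min; less 30 min break → 8 h 18 min
Wed: 8:16 AM–5:59 PM = 9 h 43 min; less 30 min break → 9 h 13 min
Thu: 9:41 AM–7:38 PM = 9 h 57 min; less 30 min break → 9 h 27 min
Fri: 8:36 AM–7:06 PM = 10 h 30 min; less 30 min break → 10 h 0 min
Sat: 10:57 AM–10:01 PM = 11 h 4 min; less 30 min break → 10 h 34 min
Total worked: 47 h 32 min = 47.53 h.
Threshold 40 h → overtime 7 h 32 min, regular 40 h 0 min.

Regular 40.00 hours, overtime 7.53 hours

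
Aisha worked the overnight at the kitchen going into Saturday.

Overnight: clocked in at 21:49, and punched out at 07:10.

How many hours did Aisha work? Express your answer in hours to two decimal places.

Overnight: 21:49 → midnight = 2 h 11 min; midnight → 07:10 = 7 h 10 min; span 9 h 21 min

9.35 hours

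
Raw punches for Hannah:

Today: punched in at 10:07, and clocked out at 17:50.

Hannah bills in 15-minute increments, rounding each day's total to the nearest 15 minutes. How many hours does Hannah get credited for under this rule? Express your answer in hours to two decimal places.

7.75 hours

Today: 10:07–17:50 = 7 h 43 min → rounds to 7 h 45 min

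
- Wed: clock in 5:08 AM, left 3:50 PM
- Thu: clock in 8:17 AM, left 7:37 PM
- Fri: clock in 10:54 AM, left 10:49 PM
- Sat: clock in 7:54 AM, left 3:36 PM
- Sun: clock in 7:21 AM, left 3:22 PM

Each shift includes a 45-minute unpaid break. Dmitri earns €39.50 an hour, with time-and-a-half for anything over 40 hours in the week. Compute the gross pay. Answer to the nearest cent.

Wed: 5:08 AM–3:50 PM = 10 h 42 min; less 45 min break → 9 h 57 min
Thu: 8:17 AM–7:37 PM = 11 h 20 min; less 45 min break → 10 h 35 min
Fri: 10:54 AM–10:49 PM = 11 h 55 min; less 45 min break → 11 h 10 min
Sat: 7:54 AM–3:36 PM = 7 h 42 min; less 45 min break → 6 h 57 min
Sun: 7:21 AM–3:22 PM = 8 h 1 min; less 45 min break → 7 h 16 min
Total worked: 45 h 55 min = 2755 min.
Regular 40 h 0 min = 2400 min at €39.50/h; overtime 5 h 55 min = 355 min at €59.25/h.
Pay = (2400 × €39.50 + 355 × €59.25) ÷ 60 = €1930.56.

€1930.56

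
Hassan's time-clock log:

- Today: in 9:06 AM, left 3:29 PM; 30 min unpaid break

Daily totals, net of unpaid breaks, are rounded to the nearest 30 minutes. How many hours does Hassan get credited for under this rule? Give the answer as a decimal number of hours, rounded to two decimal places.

Today: 9:06 AM–3:29 PM = 6 h 23 min − 30 min = 5 h 53 min → rounds to 6 h 0 min

6.00 hours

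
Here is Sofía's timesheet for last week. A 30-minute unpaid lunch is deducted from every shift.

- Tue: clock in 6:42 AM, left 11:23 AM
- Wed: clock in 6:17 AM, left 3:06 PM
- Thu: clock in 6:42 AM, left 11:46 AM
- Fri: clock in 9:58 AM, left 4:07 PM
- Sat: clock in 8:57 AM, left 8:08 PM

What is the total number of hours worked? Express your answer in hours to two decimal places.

Tue: 6:42 AM–11:23 AM = 4 h 41 min; less 30 min break → 4 h 11 min
Wed: 6:17 AM–3:06 PM = 8 h 49 min; less 30 min break → 8 h 19 min
Thu: 6:42 AM–11:46 AM = 5 h 4 min; less 30 min break → 4 h 34 min
Fri: 9:58 AM–4:07 PM = 6 h 9 min; less 30 min break → 5 h 39 min
Sat: 8:57 AM–8:08 PM = 11 h 11 min; less 30 min break → 10 h 41 min
Total: 4 h 11 min + 8 h 19 min + 4 h 34 min + 5 h 39 min + 10 h 41 min = 33 h 24 min.

33.40 hours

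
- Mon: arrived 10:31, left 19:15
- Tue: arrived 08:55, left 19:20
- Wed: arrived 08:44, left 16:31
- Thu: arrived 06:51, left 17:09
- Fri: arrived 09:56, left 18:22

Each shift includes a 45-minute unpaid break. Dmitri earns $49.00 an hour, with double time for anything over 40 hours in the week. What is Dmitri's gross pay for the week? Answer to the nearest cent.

$2147.83

Mon: 10:31–19:15 = 8 h 44 min; less 45 min break → 7 h 59 min
Tue: 08:55–19:20 = 10 h 25 min; less 45 min break → 9 h 40 min
Wed: 08:44–16:31 = 7 h 47 min; less 45 min break → 7 h 2 min
Thu: 06:51–17:09 = 10 h 18 min; less 45 min break → 9 h 33 min
Fri: 09:56–18:22 = 8 h 26 min; less 45 min break → 7 h 41 min
Total worked: 41 h 55 min = 2515 min.
Regular 40 h 0 min = 2400 min at $49.00/h; overtime 1 h 55 min = 115 min at $98.00/h.
Pay = (2400 × $49.00 + 115 × $98.00) ÷ 60 = $2147.83.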